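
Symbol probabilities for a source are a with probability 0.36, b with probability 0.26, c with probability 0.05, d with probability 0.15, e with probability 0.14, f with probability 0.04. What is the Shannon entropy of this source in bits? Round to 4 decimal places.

2.2454 bits

H = −Σ pᵢ log₂ pᵢ.
−0.36·log₂(0.36) = 0.5306
−0.26·log₂(0.26) = 0.5053
−0.05·log₂(0.05) = 0.2161
−0.15·log₂(0.15) = 0.4105
−0.14·log₂(0.14) = 0.3971
−0.04·log₂(0.04) = 0.1858
Sum ≈ 2.2454 → 2.2454 bits.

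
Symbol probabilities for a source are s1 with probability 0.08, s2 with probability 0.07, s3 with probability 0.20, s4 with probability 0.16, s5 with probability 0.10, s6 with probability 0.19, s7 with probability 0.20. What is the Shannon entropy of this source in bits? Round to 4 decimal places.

H = −Σ pᵢ log₂ pᵢ.
−0.08·log₂(0.08) = 0.2915
−0.07·log₂(0.07) = 0.2686
−0.20·log₂(0.20) = 0.4644
−0.16·log₂(0.16) = 0.4230
−0.10·log₂(0.10) = 0.3322
−0.19·log₂(0.19) = 0.4552
−0.20·log₂(0.20) = 0.4644
Sum ≈ 2.6993 → 2.6993 bits.

2.6993 bits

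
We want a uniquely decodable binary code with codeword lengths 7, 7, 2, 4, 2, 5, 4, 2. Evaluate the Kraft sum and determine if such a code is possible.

0.921875; yes

With common denominator 2^7 = 128: Σ 2^(−ℓᵢ) = 1/128 + 1/128 + 32/128 + 8/128 + 32/128 + 4/128 + 8/128 + 32/128 = 118/128 = 0.921875.
Kraft's inequality requires Σ ≤ 1; here Σ = 0.921875 ≤ 1, so such a prefix code exists.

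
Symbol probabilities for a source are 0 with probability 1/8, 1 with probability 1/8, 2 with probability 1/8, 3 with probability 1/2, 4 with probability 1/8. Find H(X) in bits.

2 bits

Each probability is a power of 1/2, so log₂(1/p) is an integer.
H = Σ p·log₂(1/p) = 1/8·3 + 1/8·3 + 1/8·3 + 1/2·1 + 1/8·3 = 2 bits.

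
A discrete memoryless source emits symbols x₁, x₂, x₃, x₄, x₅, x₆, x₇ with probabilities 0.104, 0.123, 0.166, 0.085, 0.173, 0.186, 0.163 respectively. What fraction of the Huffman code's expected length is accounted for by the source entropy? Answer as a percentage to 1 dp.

Entropy H = −Σ p log₂ p ≈ 2.7596 bits.
Huffman merges: 17/200+13/125→189/1000; 123/1000+163/1000→143/500; 83/500+173/1000→339/1000; 93/500+189/1000→3/8; 143/500+339/1000→5/8; 3/8+5/8→1. L = 1407/500 ≈ 2.8140.
Efficiency = H/L = 2.7596/2.8140 = 98.1%.

98.1%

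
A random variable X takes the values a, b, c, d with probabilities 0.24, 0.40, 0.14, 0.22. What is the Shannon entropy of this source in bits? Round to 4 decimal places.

1.9006 bits

H = −Σ pᵢ log₂ pᵢ.
−0.24·log₂(0.24) = 0.4941
−0.40·log₂(0.40) = 0.5288
−0.14·log₂(0.14) = 0.3971
−0.22·log₂(0.22) = 0.4806
Sum ≈ 1.9006 → 1.9006 bits.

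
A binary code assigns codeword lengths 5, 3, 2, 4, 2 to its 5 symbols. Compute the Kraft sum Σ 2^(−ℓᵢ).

0.71875

With common denominator 2^5 = 32: Σ 2^(−ℓᵢ) = 1/32 + 4/32 + 8/32 + 2/32 + 8/32 = 23/32 = 0.71875.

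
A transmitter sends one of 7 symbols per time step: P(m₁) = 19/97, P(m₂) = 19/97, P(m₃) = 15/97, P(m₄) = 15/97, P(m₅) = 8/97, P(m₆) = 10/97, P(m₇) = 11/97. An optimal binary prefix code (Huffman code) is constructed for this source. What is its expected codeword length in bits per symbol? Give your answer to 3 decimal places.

2.794 bits/symbol

Repeatedly combine the two least-probable nodes; the expected code length is the sum of the merged weights.
merge 8/97 + 10/97 → 18/97
merge 11/97 + 15/97 → 26/97
merge 15/97 + 18/97 → 33/97
merge 19/97 + 19/97 → 38/97
merge 26/97 + 33/97 → 59/97
merge 38/97 + 59/97 → 1
L = 18/97 + 26/97 + 33/97 + 38/97 + 59/97 + 1 = 271/97 ≈ 2.794 bits/symbol.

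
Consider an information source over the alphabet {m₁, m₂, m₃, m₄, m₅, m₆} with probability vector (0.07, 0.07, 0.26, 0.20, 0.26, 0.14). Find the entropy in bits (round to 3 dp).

2.409 bits

H = −Σ pᵢ log₂ pᵢ.
−0.07·log₂(0.07) = 0.2686
−0.07·log₂(0.07) = 0.2686
−0.26·log₂(0.26) = 0.5053
−0.20·log₂(0.20) = 0.4644
−0.26·log₂(0.26) = 0.5053
−0.14·log₂(0.14) = 0.3971
Sum ≈ 2.4092 → 2.409 bits.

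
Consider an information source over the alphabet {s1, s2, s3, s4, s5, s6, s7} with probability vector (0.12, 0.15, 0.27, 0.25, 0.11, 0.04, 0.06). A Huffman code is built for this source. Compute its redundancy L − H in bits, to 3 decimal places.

Entropy H = −Σ p log₂ p ≈ 2.5672 bits.
Huffman merges: 1/25+3/50→1/10; 1/10+11/100→21/100; 3/25+3/20→27/100; 21/100+1/4→23/50; 27/100+27/100→27/50; 23/50+27/50→1. L = 129/50 ≈ 2.5800.
L − H = 2.5800 − 2.5672 = 0.013 bits.

0.013 bits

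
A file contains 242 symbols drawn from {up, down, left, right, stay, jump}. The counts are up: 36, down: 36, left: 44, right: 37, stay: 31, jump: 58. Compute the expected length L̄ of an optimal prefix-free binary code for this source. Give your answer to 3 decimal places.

Probabilities are the counts divided by 242.
Repeatedly combine the two least-probable nodes; the expected code length is the sum of the merged weights.
merge 31/242 + 18/121 → 67/242
merge 18/121 + 37/242 → 73/242
merge 2/11 + 29/121 → 51/121
merge 67/242 + 73/242 → 70/121
merge 51/121 + 70/121 → 1
L = 67/242 + 73/242 + 51/121 + 70/121 + 1 = 312/121 ≈ 2.579 bits/symbol.

2.579 bits/symbol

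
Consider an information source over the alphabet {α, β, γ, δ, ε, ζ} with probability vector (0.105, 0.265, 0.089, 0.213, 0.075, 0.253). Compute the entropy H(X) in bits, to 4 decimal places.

H = −Σ pᵢ log₂ pᵢ.
−0.105·log₂(0.105) = 0.3414
−0.265·log₂(0.265) = 0.5077
−0.089·log₂(0.089) = 0.3106
−0.213·log₂(0.213) = 0.4752
−0.075·log₂(0.075) = 0.2803
−0.253·log₂(0.253) = 0.5016
Sum ≈ 2.4169 → 2.4169 bits.

2.4169 bits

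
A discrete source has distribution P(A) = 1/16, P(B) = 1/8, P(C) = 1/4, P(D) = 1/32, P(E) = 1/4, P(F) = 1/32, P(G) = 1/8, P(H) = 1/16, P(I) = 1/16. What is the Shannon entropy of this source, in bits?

Each probability is a power of 1/2, so log₂(1/p) is an integer.
H = Σ p·log₂(1/p) = 1/16·4 + 1/8·3 + 1/4·2 + 1/32·5 + 1/4·2 + 1/32·5 + 1/8·3 + 1/16·4 + 1/16·4 = 2.8125 bits.

2.8125 bits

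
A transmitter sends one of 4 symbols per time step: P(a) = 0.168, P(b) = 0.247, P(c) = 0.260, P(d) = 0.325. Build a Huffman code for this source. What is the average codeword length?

Repeatedly combine the two least-probable nodes; the expected code length is the sum of the merged weights.
merge 21/125 + 247/1000 → 83/200
merge 13/50 + 13/40 → 117/200
merge 83/200 + 117/200 → 1
L = 83/200 + 117/200 + 1 = 2 bits/symbol.

2 bits/symbol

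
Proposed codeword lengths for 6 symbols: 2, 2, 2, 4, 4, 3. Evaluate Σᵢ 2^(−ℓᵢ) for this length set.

1

With common denominator 2^4 = 16: Σ 2^(−ℓᵢ) = 4/16 + 4/16 + 4/16 + 1/16 + 1/16 + 2/16 = 16/16 = 1.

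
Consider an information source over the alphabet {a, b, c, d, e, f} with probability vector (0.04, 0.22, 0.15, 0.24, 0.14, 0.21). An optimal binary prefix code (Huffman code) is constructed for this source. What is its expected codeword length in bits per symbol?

2.51 bits/symbol

Repeatedly combine the two least-probable nodes; the expected code length is the sum of the merged weights.
merge 1/25 + 7/50 → 9/50
merge 3/20 + 9/50 → 33/100
merge 21/100 + 11/50 → 43/100
merge 6/25 + 33/100 → 57/100
merge 43/100 + 57/100 → 1
L = 9/50 + 33/100 + 43/100 + 57/100 + 1 = 251/100 = 2.51 bits/symbol.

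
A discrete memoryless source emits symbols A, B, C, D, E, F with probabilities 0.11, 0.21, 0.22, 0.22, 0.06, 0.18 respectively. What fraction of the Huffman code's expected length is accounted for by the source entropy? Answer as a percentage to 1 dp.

Entropy H = −Σ p log₂ p ≈ 2.4731 bits.
Huffman merges: 3/50+11/100→17/100; 17/100+9/50→7/20; 21/100+11/50→43/100; 11/50+7/20→57/100; 43/100+57/100→1. L = 63/25 ≈ 2.5200.
Efficiency = H/L = 2.4731/2.5200 = 98.1%.

98.1%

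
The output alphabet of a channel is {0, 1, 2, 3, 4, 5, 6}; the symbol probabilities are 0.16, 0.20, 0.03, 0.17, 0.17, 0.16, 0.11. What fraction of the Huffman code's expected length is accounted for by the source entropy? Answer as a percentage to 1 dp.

96.8%

Entropy H = −Σ p log₂ p ≈ 2.6816 bits.
Huffman merges: 3/100+11/100→7/50; 7/50+4/25→3/10; 4/25+17/100→33/100; 17/100+1/5→37/100; 3/10+33/100→63/100; 37/100+63/100→1. L = 277/100 ≈ 2.7700.
Efficiency = H/L = 2.6816/2.7700 = 96.8%.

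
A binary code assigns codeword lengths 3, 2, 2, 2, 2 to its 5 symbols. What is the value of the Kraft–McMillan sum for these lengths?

With common denominator 2^3 = 8: Σ 2^(−ℓᵢ) = 1/8 + 2/8 + 2/8 + 2/8 + 2/8 = 9/8 = 1.125.

1.125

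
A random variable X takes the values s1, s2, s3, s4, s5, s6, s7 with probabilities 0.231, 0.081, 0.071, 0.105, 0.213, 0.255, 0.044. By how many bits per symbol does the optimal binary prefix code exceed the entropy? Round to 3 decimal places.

0.031 bits

Entropy H = −Σ p log₂ p ≈ 2.5706 bits.
Huffman merges: 11/250+71/1000→23/200; 81/1000+21/200→93/500; 23/200+93/500→301/1000; 213/1000+231/1000→111/250; 51/200+301/1000→139/250; 111/250+139/250→1. L = 1301/500 ≈ 2.6020.
L − H = 2.6020 − 2.5706 = 0.031 bits.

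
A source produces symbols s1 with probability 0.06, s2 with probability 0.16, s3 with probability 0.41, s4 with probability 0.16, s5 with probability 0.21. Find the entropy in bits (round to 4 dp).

2.0898 bits

H = −Σ pᵢ log₂ pᵢ.
−0.06·log₂(0.06) = 0.2435
−0.16·log₂(0.16) = 0.4230
−0.41·log₂(0.41) = 0.5274
−0.16·log₂(0.16) = 0.4230
−0.21·log₂(0.21) = 0.4728
Sum ≈ 2.0898 → 2.0898 bits.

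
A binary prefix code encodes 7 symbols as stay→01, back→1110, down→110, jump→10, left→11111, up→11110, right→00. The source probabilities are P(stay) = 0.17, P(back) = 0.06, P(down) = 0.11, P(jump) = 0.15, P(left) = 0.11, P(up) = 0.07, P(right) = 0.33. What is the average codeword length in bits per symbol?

2.77 bits/symbol

L̄ = Σ pᵢ·ℓᵢ = 0.17·2 + 0.06·4 + 0.11·3 + 0.15·2 + 0.11·5 + 0.07·5 + 0.33·2 = 2.77 bits/symbol.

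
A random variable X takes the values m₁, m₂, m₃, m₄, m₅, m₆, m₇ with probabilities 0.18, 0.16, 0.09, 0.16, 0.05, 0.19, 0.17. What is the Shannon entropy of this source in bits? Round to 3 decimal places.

2.710 bits

H = −Σ pᵢ log₂ pᵢ.
−0.18·log₂(0.18) = 0.4453
−0.16·log₂(0.16) = 0.4230
−0.09·log₂(0.09) = 0.3127
−0.16·log₂(0.16) = 0.4230
−0.05·log₂(0.05) = 0.2161
−0.19·log₂(0.19) = 0.4552
−0.17·log₂(0.17) = 0.4346
Sum ≈ 2.7099 → 2.710 bits.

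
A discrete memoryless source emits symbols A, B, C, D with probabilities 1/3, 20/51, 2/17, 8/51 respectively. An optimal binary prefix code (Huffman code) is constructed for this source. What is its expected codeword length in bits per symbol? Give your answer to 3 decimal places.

1.882 bits/symbol

Repeatedly combine the two least-probable nodes; the expected code length is the sum of the merged weights.
merge 2/17 + 8/51 → 14/51
merge 14/51 + 1/3 → 31/51
merge 20/51 + 31/51 → 1
L = 14/51 + 31/51 + 1 = 32/17 ≈ 1.882 bits/symbol.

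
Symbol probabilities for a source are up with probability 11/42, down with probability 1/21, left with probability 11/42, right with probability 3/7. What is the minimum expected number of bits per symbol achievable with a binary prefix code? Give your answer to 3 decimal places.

Repeatedly combine the two least-probable nodes; the expected code length is the sum of the merged weights.
merge 1/21 + 11/42 → 13/42
merge 11/42 + 13/42 → 4/7
merge 3/7 + 4/7 → 1
L = 13/42 + 4/7 + 1 = 79/42 ≈ 1.881 bits/symbol.

1.881 bits/symbol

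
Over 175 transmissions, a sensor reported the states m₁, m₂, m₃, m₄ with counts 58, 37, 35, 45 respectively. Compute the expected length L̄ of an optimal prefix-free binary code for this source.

2 bits/symbol

Probabilities are the counts divided by 175.
Repeatedly combine the two least-probable nodes; the expected code length is the sum of the merged weights.
merge 1/5 + 37/175 → 72/175
merge 9/35 + 58/175 → 103/175
merge 72/175 + 103/175 → 1
L = 72/175 + 103/175 + 1 = 2 bits/symbol.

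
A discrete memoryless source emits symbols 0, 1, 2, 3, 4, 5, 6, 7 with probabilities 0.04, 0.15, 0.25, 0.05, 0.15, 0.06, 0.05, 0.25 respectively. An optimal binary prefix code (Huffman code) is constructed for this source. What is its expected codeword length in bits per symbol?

2.7 bits/symbol

Repeatedly combine the two least-probable nodes; the expected code length is the sum of the merged weights.
merge 1/25 + 1/20 → 9/100
merge 1/20 + 3/50 → 11/100
merge 9/100 + 11/100 → 1/5
merge 3/20 + 3/20 → 3/10
merge 1/5 + 1/4 → 9/20
merge 1/4 + 3/10 → 11/20
merge 9/20 + 11/20 → 1
L = 9/100 + 11/100 + 1/5 + 3/10 + 9/20 + 11/20 + 1 = 27/10 = 2.7 bits/symbol.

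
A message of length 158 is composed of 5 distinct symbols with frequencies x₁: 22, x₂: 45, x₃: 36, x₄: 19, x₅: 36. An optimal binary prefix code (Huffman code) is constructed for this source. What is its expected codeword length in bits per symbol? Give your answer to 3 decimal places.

2.259 bits/symbol

Probabilities are the counts divided by 158.
Repeatedly combine the two least-probable nodes; the expected code length is the sum of the merged weights.
merge 19/158 + 11/79 → 41/158
merge 18/79 + 18/79 → 36/79
merge 41/158 + 45/158 → 43/79
merge 36/79 + 43/79 → 1
L = 41/158 + 36/79 + 43/79 + 1 = 357/158 ≈ 2.259 bits/symbol.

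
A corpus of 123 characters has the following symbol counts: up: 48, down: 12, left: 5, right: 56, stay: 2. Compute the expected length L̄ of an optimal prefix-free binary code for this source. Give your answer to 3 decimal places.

1.756 bits/symbol

Probabilities are the counts divided by 123.
Repeatedly combine the two least-probable nodes; the expected code length is the sum of the merged weights.
merge 2/123 + 5/123 → 7/123
merge 7/123 + 4/41 → 19/123
merge 19/123 + 16/41 → 67/123
merge 56/123 + 67/123 → 1
L = 7/123 + 19/123 + 67/123 + 1 = 72/41 ≈ 1.756 bits/symbol.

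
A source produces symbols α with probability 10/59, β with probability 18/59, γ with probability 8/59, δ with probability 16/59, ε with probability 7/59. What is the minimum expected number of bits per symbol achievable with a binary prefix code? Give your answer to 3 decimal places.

Repeatedly combine the two least-probable nodes; the expected code length is the sum of the merged weights.
merge 7/59 + 8/59 → 15/59
merge 10/59 + 15/59 → 25/59
merge 16/59 + 18/59 → 34/59
merge 25/59 + 34/59 → 1
L = 15/59 + 25/59 + 34/59 + 1 = 133/59 ≈ 2.254 bits/symbol.

2.254 bits/symbol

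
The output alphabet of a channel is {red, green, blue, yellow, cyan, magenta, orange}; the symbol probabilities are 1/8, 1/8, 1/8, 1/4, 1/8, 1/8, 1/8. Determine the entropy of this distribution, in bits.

2.75 bits

Each probability is a power of 1/2, so log₂(1/p) is an integer.
H = Σ p·log₂(1/p) = 1/8·3 + 1/8·3 + 1/8·3 + 1/4·2 + 1/8·3 + 1/8·3 + 1/8·3 = 2.75 bits.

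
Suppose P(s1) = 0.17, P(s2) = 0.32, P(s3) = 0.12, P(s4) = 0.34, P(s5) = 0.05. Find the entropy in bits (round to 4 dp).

H = −Σ pᵢ log₂ pᵢ.
−0.17·log₂(0.17) = 0.4346
−0.32·log₂(0.32) = 0.5260
−0.12·log₂(0.12) = 0.3671
−0.34·log₂(0.34) = 0.5292
−0.05·log₂(0.05) = 0.2161
Sum ≈ 2.0730 → 2.0730 bits.

2.0730 bits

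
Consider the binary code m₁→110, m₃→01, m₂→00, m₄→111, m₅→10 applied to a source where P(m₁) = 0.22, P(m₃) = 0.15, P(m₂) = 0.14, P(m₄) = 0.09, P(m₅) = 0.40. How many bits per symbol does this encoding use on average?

2.31 bits/symbol

L̄ = Σ pᵢ·ℓᵢ = 0.22·3 + 0.15·2 + 0.14·2 + 0.09·3 + 0.40·2 = 2.31 bits/symbol.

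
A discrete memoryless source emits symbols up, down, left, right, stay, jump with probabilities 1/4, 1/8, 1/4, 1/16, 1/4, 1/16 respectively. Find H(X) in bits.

2.375 bits

Each probability is a power of 1/2, so log₂(1/p) is an integer.
H = Σ p·log₂(1/p) = 1/4·2 + 1/8·3 + 1/4·2 + 1/16·4 + 1/4·2 + 1/16·4 = 2.375 bits.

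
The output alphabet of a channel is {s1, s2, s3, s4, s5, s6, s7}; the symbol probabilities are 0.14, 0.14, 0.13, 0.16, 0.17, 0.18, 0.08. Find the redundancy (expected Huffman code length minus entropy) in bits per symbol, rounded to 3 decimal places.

0.049 bits

Entropy H = −Σ p log₂ p ≈ 2.7713 bits.
Huffman merges: 2/25+13/100→21/100; 7/50+7/50→7/25; 4/25+17/100→33/100; 9/50+21/100→39/100; 7/25+33/100→61/100; 39/100+61/100→1. L = 141/50 ≈ 2.8200.
L − H = 2.8200 − 2.7713 = 0.049 bits.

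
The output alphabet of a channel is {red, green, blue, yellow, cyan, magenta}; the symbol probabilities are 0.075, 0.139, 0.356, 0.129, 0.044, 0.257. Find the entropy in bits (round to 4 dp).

H = −Σ pᵢ log₂ pᵢ.
−0.075·log₂(0.075) = 0.2803
−0.139·log₂(0.139) = 0.3957
−0.356·log₂(0.356) = 0.5305
−0.129·log₂(0.129) = 0.3811
−0.044·log₂(0.044) = 0.1983
−0.257·log₂(0.257) = 0.5038
Sum ≈ 2.2896 → 2.2896 bits.

2.2896 bits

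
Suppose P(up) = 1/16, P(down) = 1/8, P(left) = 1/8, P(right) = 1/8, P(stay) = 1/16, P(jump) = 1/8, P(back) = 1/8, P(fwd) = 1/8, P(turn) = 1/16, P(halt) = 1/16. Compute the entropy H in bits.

3.25 bits

Each probability is a power of 1/2, so log₂(1/p) is an integer.
H = Σ p·log₂(1/p) = 1/16·4 + 1/8·3 + 1/8·3 + 1/8·3 + 1/16·4 + 1/8·3 + 1/8·3 + 1/8·3 + 1/16·4 + 1/16·4 = 3.25 bits.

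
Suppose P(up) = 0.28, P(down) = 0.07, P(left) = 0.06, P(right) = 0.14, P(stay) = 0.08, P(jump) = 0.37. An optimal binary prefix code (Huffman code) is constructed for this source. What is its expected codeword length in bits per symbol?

2.32 bits/symbol

Repeatedly combine the two least-probable nodes; the expected code length is the sum of the merged weights.
merge 3/50 + 7/100 → 13/100
merge 2/25 + 13/100 → 21/100
merge 7/50 + 21/100 → 7/20
merge 7/25 + 7/20 → 63/100
merge 37/100 + 63/100 → 1
L = 13/100 + 21/100 + 7/20 + 63/100 + 1 = 58/25 = 2.32 bits/symbol.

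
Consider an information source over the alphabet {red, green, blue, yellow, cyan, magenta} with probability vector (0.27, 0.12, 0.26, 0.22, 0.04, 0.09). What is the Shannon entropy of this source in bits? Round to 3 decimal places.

H = −Σ pᵢ log₂ pᵢ.
−0.27·log₂(0.27) = 0.5100
−0.12·log₂(0.12) = 0.3671
−0.26·log₂(0.26) = 0.5053
−0.22·log₂(0.22) = 0.4806
−0.04·log₂(0.04) = 0.1858
−0.09·log₂(0.09) = 0.3127
Sum ≈ 2.3614 → 2.361 bits.

2.361 bits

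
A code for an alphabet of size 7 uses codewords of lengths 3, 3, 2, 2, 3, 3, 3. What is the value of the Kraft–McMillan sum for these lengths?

1.125

With common denominator 2^3 = 8: Σ 2^(−ℓᵢ) = 1/8 + 1/8 + 2/8 + 2/8 + 1/8 + 1/8 + 1/8 = 9/8 = 1.125.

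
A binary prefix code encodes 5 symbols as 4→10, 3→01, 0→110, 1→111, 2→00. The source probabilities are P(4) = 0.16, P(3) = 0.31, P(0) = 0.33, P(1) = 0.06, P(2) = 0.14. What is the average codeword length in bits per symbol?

2.39 bits/symbol

L̄ = Σ pᵢ·ℓᵢ = 0.16·2 + 0.31·2 + 0.33·3 + 0.06·3 + 0.14·2 = 2.39 bits/symbol.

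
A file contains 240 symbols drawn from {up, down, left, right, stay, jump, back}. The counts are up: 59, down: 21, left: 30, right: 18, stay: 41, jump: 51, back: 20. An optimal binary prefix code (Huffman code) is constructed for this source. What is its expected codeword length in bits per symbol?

2.7 bits/symbol

Probabilities are the counts divided by 240.
Repeatedly combine the two least-probable nodes; the expected code length is the sum of the merged weights.
merge 3/40 + 1/12 → 19/120
merge 7/80 + 1/8 → 17/80
merge 19/120 + 41/240 → 79/240
merge 17/80 + 17/80 → 17/40
merge 59/240 + 79/240 → 23/40
merge 17/40 + 23/40 → 1
L = 19/120 + 17/80 + 79/240 + 17/40 + 23/40 + 1 = 27/10 = 2.7 bits/symbol.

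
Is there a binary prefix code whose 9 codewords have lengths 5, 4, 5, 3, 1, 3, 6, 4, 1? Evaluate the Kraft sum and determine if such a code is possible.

1.453125; no

With common denominator 2^6 = 64: Σ 2^(−ℓᵢ) = 2/64 + 4/64 + 2/64 + 8/64 + 32/64 + 8/64 + 1/64 + 4/64 + 32/64 = 93/64 = 1.453125.
Kraft's inequality requires Σ ≤ 1; here Σ = 1.453125 > 1, so no such prefix code exists.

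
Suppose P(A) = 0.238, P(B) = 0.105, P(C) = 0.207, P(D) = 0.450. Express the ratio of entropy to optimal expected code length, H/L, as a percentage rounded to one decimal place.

Entropy H = −Σ p log₂ p ≈ 1.8231 bits.
Huffman merges: 21/200+207/1000→39/125; 119/500+39/125→11/20; 9/20+11/20→1. L = 931/500 ≈ 1.8620.
Efficiency = H/L = 1.8231/1.8620 = 97.9%.

97.9%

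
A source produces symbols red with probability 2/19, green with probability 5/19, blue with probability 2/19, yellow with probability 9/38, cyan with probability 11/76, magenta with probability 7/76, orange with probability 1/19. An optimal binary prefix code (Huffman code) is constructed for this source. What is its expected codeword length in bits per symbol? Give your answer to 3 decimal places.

2.645 bits/symbol

Repeatedly combine the two least-probable nodes; the expected code length is the sum of the merged weights.
merge 1/19 + 7/76 → 11/76
merge 2/19 + 2/19 → 4/19
merge 11/76 + 11/76 → 11/38
merge 4/19 + 9/38 → 17/38
merge 5/19 + 11/38 → 21/38
merge 17/38 + 21/38 → 1
L = 11/76 + 4/19 + 11/38 + 17/38 + 21/38 + 1 = 201/76 ≈ 2.645 bits/symbol.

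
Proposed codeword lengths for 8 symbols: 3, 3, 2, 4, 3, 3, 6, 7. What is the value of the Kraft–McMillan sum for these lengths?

0.8359375

With common denominator 2^7 = 128: Σ 2^(−ℓᵢ) = 16/128 + 16/128 + 32/128 + 8/128 + 16/128 + 16/128 + 2/128 + 1/128 = 107/128 = 0.8359375.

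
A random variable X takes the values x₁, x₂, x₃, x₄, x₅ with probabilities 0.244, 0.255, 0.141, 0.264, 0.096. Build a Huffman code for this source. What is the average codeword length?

2.237 bits/symbol

Repeatedly combine the two least-probable nodes; the expected code length is the sum of the merged weights.
merge 12/125 + 141/1000 → 237/1000
merge 237/1000 + 61/250 → 481/1000
merge 51/200 + 33/125 → 519/1000
merge 481/1000 + 519/1000 → 1
L = 237/1000 + 481/1000 + 519/1000 + 1 = 2237/1000 = 2.237 bits/symbol.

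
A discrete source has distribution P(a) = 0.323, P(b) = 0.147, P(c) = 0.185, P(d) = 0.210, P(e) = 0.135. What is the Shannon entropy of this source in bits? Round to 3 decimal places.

2.246 bits

H = −Σ pᵢ log₂ pᵢ.
−0.323·log₂(0.323) = 0.5266
−0.147·log₂(0.147) = 0.4066
−0.185·log₂(0.185) = 0.4504
−0.210·log₂(0.210) = 0.4728
−0.135·log₂(0.135) = 0.3900
Sum ≈ 2.2464 → 2.246 bits.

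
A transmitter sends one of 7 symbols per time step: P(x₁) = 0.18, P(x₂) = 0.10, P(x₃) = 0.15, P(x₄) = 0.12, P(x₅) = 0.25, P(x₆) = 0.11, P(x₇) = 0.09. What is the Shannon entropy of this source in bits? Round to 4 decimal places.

H = −Σ pᵢ log₂ pᵢ.
−0.18·log₂(0.18) = 0.4453
−0.10·log₂(0.10) = 0.3322
−0.15·log₂(0.15) = 0.4105
−0.12·log₂(0.12) = 0.3671
−0.25·log₂(0.25) = 0.5000
−0.11·log₂(0.11) = 0.3503
−0.09·log₂(0.09) = 0.3127
Sum ≈ 2.7181 → 2.7181 bits.

2.7181 bits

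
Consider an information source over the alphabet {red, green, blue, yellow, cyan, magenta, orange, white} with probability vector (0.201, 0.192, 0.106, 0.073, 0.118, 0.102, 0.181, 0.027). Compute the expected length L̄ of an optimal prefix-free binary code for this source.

2.899 bits/symbol

Repeatedly combine the two least-probable nodes; the expected code length is the sum of the merged weights.
merge 27/1000 + 73/1000 → 1/10
merge 1/10 + 51/500 → 101/500
merge 53/500 + 59/500 → 28/125
merge 181/1000 + 24/125 → 373/1000
merge 201/1000 + 101/500 → 403/1000
merge 28/125 + 373/1000 → 597/1000
merge 403/1000 + 597/1000 → 1
L = 1/10 + 101/500 + 28/125 + 373/1000 + 403/1000 + 597/1000 + 1 = 2899/1000 = 2.899 bits/symbol.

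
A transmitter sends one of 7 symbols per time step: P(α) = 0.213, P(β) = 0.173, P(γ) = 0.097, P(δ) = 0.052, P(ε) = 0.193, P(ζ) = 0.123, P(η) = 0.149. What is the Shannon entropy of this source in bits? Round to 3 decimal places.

2.701 bits

H = −Σ pᵢ log₂ pᵢ.
−0.213·log₂(0.213) = 0.4752
−0.173·log₂(0.173) = 0.4379
−0.097·log₂(0.097) = 0.3265
−0.052·log₂(0.052) = 0.2218
−0.193·log₂(0.193) = 0.4581
−0.123·log₂(0.123) = 0.3719
−0.149·log₂(0.149) = 0.4092
Sum ≈ 2.7006 → 2.701 bits.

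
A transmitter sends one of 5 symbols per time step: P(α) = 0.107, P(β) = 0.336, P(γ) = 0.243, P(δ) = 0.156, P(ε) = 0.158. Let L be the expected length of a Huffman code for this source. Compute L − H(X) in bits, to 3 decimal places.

Entropy H = −Σ p log₂ p ≈ 2.2084 bits.
Huffman merges: 107/1000+39/250→263/1000; 79/500+243/1000→401/1000; 263/1000+42/125→599/1000; 401/1000+599/1000→1. L = 2263/1000 ≈ 2.2630.
L − H = 2.2630 − 2.2084 = 0.055 bits.

0.055 bits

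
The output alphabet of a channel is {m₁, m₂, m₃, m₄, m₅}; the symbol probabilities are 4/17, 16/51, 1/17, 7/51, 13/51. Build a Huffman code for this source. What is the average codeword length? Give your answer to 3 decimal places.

Repeatedly combine the two least-probable nodes; the expected code length is the sum of the merged weights.
merge 1/17 + 7/51 → 10/51
merge 10/51 + 4/17 → 22/51
merge 13/51 + 16/51 → 29/51
merge 22/51 + 29/51 → 1
L = 10/51 + 22/51 + 29/51 + 1 = 112/51 ≈ 2.196 bits/symbol.

2.196 bits/symbol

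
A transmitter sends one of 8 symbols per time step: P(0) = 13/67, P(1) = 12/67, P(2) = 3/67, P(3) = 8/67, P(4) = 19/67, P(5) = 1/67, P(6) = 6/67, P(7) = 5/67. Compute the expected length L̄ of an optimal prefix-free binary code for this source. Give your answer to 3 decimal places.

2.716 bits/symbol

Repeatedly combine the two least-probable nodes; the expected code length is the sum of the merged weights.
merge 1/67 + 3/67 → 4/67
merge 4/67 + 5/67 → 9/67
merge 6/67 + 8/67 → 14/67
merge 9/67 + 12/67 → 21/67
merge 13/67 + 14/67 → 27/67
merge 19/67 + 21/67 → 40/67
merge 27/67 + 40/67 → 1
L = 4/67 + 9/67 + 14/67 + 21/67 + 27/67 + 40/67 + 1 = 182/67 ≈ 2.716 bits/symbol.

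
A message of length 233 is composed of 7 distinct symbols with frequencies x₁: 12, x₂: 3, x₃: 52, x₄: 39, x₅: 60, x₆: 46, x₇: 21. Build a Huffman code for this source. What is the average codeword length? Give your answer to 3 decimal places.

Probabilities are the counts divided by 233.
Repeatedly combine the two least-probable nodes; the expected code length is the sum of the merged weights.
merge 3/233 + 12/233 → 15/233
merge 15/233 + 21/233 → 36/233
merge 36/233 + 39/233 → 75/233
merge 46/233 + 52/233 → 98/233
merge 60/233 + 75/233 → 135/233
merge 98/233 + 135/233 → 1
L = 15/233 + 36/233 + 75/233 + 98/233 + 135/233 + 1 = 592/233 ≈ 2.541 bits/symbol.

2.541 bits/symbol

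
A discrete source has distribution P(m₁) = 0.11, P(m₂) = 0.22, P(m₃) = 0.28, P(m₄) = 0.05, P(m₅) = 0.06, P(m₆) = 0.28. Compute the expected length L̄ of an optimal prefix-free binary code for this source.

2.33 bits/symbol

Repeatedly combine the two least-probable nodes; the expected code length is the sum of the merged weights.
merge 1/20 + 3/50 → 11/100
merge 11/100 + 11/100 → 11/50
merge 11/50 + 11/50 → 11/25
merge 7/25 + 7/25 → 14/25
merge 11/25 + 14/25 → 1
L = 11/100 + 11/50 + 11/25 + 14/25 + 1 = 233/100 = 2.33 bits/symbol.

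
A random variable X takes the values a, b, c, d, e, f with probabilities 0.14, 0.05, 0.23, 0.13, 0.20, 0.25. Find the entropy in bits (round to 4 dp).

H = −Σ pᵢ log₂ pᵢ.
−0.14·log₂(0.14) = 0.3971
−0.05·log₂(0.05) = 0.2161
−0.23·log₂(0.23) = 0.4877
−0.13·log₂(0.13) = 0.3826
−0.20·log₂(0.20) = 0.4644
−0.25·log₂(0.25) = 0.5000
Sum ≈ 2.4479 → 2.4479 bits.

2.4479 bits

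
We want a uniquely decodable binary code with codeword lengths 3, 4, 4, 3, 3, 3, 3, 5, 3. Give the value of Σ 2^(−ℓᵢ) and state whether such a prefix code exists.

0.90625; yes

With common denominator 2^5 = 32: Σ 2^(−ℓᵢ) = 4/32 + 2/32 + 2/32 + 4/32 + 4/32 + 4/32 + 4/32 + 1/32 + 4/32 = 29/32 = 0.90625.
Kraft's inequality requires Σ ≤ 1; here Σ = 0.90625 ≤ 1, so such a prefix code exists.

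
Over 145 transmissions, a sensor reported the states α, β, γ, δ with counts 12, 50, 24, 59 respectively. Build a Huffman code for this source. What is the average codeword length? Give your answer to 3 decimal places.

1.841 bits/symbol

Probabilities are the counts divided by 145.
Repeatedly combine the two least-probable nodes; the expected code length is the sum of the merged weights.
merge 12/145 + 24/145 → 36/145
merge 36/145 + 10/29 → 86/145
merge 59/145 + 86/145 → 1
L = 36/145 + 86/145 + 1 = 267/145 ≈ 1.841 bits/symbol.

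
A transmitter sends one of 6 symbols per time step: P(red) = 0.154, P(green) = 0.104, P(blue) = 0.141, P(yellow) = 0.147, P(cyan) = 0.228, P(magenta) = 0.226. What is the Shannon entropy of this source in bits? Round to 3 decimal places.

H = −Σ pᵢ log₂ pᵢ.
−0.154·log₂(0.154) = 0.4156
−0.104·log₂(0.104) = 0.3396
−0.141·log₂(0.141) = 0.3985
−0.147·log₂(0.147) = 0.4066
−0.228·log₂(0.228) = 0.4863
−0.226·log₂(0.226) = 0.4849
Sum ≈ 2.5316 → 2.532 bits.

2.532 bits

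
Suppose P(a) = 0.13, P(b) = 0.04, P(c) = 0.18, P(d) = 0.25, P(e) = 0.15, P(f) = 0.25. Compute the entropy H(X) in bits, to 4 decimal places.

H = −Σ pᵢ log₂ pᵢ.
−0.13·log₂(0.13) = 0.3826
−0.04·log₂(0.04) = 0.1858
−0.18·log₂(0.18) = 0.4453
−0.25·log₂(0.25) = 0.5000
−0.15·log₂(0.15) = 0.4105
−0.25·log₂(0.25) = 0.5000
Sum ≈ 2.4243 → 2.4243 bits.

2.4243 bits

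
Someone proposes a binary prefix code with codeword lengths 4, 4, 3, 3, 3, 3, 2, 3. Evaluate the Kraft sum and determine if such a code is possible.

1; yes

With common denominator 2^4 = 16: Σ 2^(−ℓᵢ) = 1/16 + 1/16 + 2/16 + 2/16 + 2/16 + 2/16 + 4/16 + 2/16 = 16/16 = 1.
Kraft's inequality requires Σ ≤ 1; here Σ = 1 ≤ 1, so such a prefix code exists.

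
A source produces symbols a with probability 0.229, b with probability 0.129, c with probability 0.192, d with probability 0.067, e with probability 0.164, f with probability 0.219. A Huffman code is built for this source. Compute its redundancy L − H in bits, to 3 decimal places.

0.058 bits

Entropy H = −Σ p log₂ p ≈ 2.4941 bits.
Huffman merges: 67/1000+129/1000→49/250; 41/250+24/125→89/250; 49/250+219/1000→83/200; 229/1000+89/250→117/200; 83/200+117/200→1. L = 319/125 ≈ 2.5520.
L − H = 2.5520 − 2.4941 = 0.058 bits.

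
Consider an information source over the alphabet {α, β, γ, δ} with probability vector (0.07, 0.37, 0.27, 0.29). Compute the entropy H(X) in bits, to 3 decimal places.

H = −Σ pᵢ log₂ pᵢ.
−0.07·log₂(0.07) = 0.2686
−0.37·log₂(0.37) = 0.5307
−0.27·log₂(0.27) = 0.5100
−0.29·log₂(0.29) = 0.5179
Sum ≈ 1.8272 → 1.827 bits.

1.827 bits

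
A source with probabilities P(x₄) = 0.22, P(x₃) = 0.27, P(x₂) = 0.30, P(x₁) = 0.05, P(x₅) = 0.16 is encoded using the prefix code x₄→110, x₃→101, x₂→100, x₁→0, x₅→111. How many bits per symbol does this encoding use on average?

2.9 bits/symbol

L̄ = Σ pᵢ·ℓᵢ = 0.22·3 + 0.27·3 + 0.30·3 + 0.05·1 + 0.16·3 = 2.9 bits/symbol.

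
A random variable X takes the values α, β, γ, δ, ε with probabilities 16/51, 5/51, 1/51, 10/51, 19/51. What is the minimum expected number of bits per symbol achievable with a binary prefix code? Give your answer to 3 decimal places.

Repeatedly combine the two least-probable nodes; the expected code length is the sum of the merged weights.
merge 1/51 + 5/51 → 2/17
merge 2/17 + 10/51 → 16/51
merge 16/51 + 16/51 → 32/51
merge 19/51 + 32/51 → 1
L = 2/17 + 16/51 + 32/51 + 1 = 35/17 ≈ 2.059 bits/symbol.

2.059 bits/symbol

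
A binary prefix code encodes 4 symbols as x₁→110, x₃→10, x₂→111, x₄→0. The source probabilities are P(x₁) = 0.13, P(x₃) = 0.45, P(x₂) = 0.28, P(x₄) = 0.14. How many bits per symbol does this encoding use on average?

2.27 bits/symbol

L̄ = Σ pᵢ·ℓᵢ = 0.13·3 + 0.45·2 + 0.28·3 + 0.14·1 = 2.27 bits/symbol.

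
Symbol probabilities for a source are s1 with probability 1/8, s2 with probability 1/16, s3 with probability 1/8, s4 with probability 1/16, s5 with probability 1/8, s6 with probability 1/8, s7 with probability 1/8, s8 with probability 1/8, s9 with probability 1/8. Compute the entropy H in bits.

3.125 bits

Each probability is a power of 1/2, so log₂(1/p) is an integer.
H = Σ p·log₂(1/p) = 1/8·3 + 1/16·4 + 1/8·3 + 1/16·4 + 1/8·3 + 1/8·3 + 1/8·3 + 1/8·3 + 1/8·3 = 3.125 bits.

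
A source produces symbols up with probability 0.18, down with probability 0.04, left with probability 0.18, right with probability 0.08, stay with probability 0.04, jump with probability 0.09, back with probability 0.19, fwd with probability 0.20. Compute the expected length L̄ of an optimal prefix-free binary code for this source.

Repeatedly combine the two least-probable nodes; the expected code length is the sum of the merged weights.
merge 1/25 + 1/25 → 2/25
merge 2/25 + 2/25 → 4/25
merge 9/100 + 4/25 → 1/4
merge 9/50 + 9/50 → 9/25
merge 19/100 + 1/5 → 39/100
merge 1/4 + 9/25 → 61/100
merge 39/100 + 61/100 → 1
L = 2/25 + 4/25 + 1/4 + 9/25 + 39/100 + 61/100 + 1 = 57/20 = 2.85 bits/symbol.

2.85 bits/symbol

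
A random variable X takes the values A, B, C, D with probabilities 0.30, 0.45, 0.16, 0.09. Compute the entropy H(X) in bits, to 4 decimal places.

H = −Σ pᵢ log₂ pᵢ.
−0.30·log₂(0.30) = 0.5211
−0.45·log₂(0.45) = 0.5184
−0.16·log₂(0.16) = 0.4230
−0.09·log₂(0.09) = 0.3127
Sum ≈ 1.7752 → 1.7752 bits.

1.7752 bits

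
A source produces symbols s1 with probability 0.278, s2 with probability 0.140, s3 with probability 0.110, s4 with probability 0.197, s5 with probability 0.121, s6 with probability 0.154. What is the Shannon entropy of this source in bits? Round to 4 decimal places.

H = −Σ pᵢ log₂ pᵢ.
−0.278·log₂(0.278) = 0.5134
−0.140·log₂(0.140) = 0.3971
−0.110·log₂(0.110) = 0.3503
−0.197·log₂(0.197) = 0.4617
−0.121·log₂(0.121) = 0.3687
−0.154·log₂(0.154) = 0.4156
Sum ≈ 2.5069 → 2.5069 bits.

2.5069 bits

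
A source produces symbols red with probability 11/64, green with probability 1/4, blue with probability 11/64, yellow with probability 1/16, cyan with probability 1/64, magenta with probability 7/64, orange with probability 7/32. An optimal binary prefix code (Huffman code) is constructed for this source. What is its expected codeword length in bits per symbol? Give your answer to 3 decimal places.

Repeatedly combine the two least-probable nodes; the expected code length is the sum of the merged weights.
merge 1/64 + 1/16 → 5/64
merge 5/64 + 7/64 → 3/16
merge 11/64 + 11/64 → 11/32
merge 3/16 + 7/32 → 13/32
merge 1/4 + 11/32 → 19/32
merge 13/32 + 19/32 → 1
L = 5/64 + 3/16 + 11/32 + 13/32 + 19/32 + 1 = 167/64 ≈ 2.609 bits/symbol.

2.609 bits/symbol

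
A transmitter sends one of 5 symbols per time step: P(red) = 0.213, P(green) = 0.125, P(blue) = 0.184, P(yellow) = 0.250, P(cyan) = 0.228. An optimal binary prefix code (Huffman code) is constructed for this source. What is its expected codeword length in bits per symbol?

2.309 bits/symbol

Repeatedly combine the two least-probable nodes; the expected code length is the sum of the merged weights.
merge 1/8 + 23/125 → 309/1000
merge 213/1000 + 57/250 → 441/1000
merge 1/4 + 309/1000 → 559/1000
merge 441/1000 + 559/1000 → 1
L = 309/1000 + 441/1000 + 559/1000 + 1 = 2309/1000 = 2.309 bits/symbol.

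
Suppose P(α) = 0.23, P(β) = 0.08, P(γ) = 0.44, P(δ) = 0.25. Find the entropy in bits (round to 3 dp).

H = −Σ pᵢ log₂ pᵢ.
−0.23·log₂(0.23) = 0.4877
−0.08·log₂(0.08) = 0.2915
−0.44·log₂(0.44) = 0.5211
−0.25·log₂(0.25) = 0.5000
Sum ≈ 1.8003 → 1.800 bits.

1.800 bits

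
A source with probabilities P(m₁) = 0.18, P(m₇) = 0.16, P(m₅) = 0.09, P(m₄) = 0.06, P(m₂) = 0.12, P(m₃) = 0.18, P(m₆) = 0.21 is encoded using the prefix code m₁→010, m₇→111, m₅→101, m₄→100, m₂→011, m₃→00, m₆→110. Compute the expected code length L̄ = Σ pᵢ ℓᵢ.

2.82 bits/symbol

L̄ = Σ pᵢ·ℓᵢ = 0.18·3 + 0.16·3 + 0.09·3 + 0.06·3 + 0.12·3 + 0.18·2 + 0.21·3 = 2.82 bits/symbol.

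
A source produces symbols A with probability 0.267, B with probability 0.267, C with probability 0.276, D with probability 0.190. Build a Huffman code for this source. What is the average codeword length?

Repeatedly combine the two least-probable nodes; the expected code length is the sum of the merged weights.
merge 19/100 + 267/1000 → 457/1000
merge 267/1000 + 69/250 → 543/1000
merge 457/1000 + 543/1000 → 1
L = 457/1000 + 543/1000 + 1 = 2 bits/symbol.

2 bits/symbol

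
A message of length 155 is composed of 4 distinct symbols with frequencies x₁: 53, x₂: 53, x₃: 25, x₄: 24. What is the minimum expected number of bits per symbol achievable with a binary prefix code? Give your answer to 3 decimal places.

1.974 bits/symbol

Probabilities are the counts divided by 155.
Repeatedly combine the two least-probable nodes; the expected code length is the sum of the merged weights.
merge 24/155 + 5/31 → 49/155
merge 49/155 + 53/155 → 102/155
merge 53/155 + 102/155 → 1
L = 49/155 + 102/155 + 1 = 306/155 ≈ 1.974 bits/symbol.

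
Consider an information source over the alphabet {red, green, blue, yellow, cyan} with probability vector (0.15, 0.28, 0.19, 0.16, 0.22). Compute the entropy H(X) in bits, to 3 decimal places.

2.284 bits

H = −Σ pᵢ log₂ pᵢ.
−0.15·log₂(0.15) = 0.4105
−0.28·log₂(0.28) = 0.5142
−0.19·log₂(0.19) = 0.4552
−0.16·log₂(0.16) = 0.4230
−0.22·log₂(0.22) = 0.4806
Sum ≈ 2.2836 → 2.284 bits.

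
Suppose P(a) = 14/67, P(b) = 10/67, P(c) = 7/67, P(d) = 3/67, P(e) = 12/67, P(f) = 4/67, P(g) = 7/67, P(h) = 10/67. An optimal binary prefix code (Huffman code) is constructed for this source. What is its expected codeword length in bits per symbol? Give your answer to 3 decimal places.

Repeatedly combine the two least-probable nodes; the expected code length is the sum of the merged weights.
merge 3/67 + 4/67 → 7/67
merge 7/67 + 7/67 → 14/67
merge 7/67 + 10/67 → 17/67
merge 10/67 + 12/67 → 22/67
merge 14/67 + 14/67 → 28/67
merge 17/67 + 22/67 → 39/67
merge 28/67 + 39/67 → 1
L = 7/67 + 14/67 + 17/67 + 22/67 + 28/67 + 39/67 + 1 = 194/67 ≈ 2.896 bits/symbol.

2.896 bits/symbol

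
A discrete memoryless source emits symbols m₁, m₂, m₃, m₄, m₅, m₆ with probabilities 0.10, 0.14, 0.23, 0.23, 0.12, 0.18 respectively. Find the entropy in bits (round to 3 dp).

2.517 bits

H = −Σ pᵢ log₂ pᵢ.
−0.10·log₂(0.10) = 0.3322
−0.14·log₂(0.14) = 0.3971
−0.23·log₂(0.23) = 0.4877
−0.23·log₂(0.23) = 0.4877
−0.12·log₂(0.12) = 0.3671
−0.18·log₂(0.18) = 0.4453
Sum ≈ 2.5170 → 2.517 bits.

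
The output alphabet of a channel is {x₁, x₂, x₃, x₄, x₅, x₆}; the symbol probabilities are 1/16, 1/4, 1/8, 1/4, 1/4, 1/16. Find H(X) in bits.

2.375 bits

Each probability is a power of 1/2, so log₂(1/p) is an integer.
H = Σ p·log₂(1/p) = 1/16·4 + 1/4·2 + 1/8·3 + 1/4·2 + 1/4·2 + 1/16·4 = 2.375 bits.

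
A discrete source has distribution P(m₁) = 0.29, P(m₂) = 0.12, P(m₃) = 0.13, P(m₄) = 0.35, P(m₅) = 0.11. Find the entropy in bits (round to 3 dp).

H = −Σ pᵢ log₂ pᵢ.
−0.29·log₂(0.29) = 0.5179
−0.12·log₂(0.12) = 0.3671
−0.13·log₂(0.13) = 0.3826
−0.35·log₂(0.35) = 0.5301
−0.11·log₂(0.11) = 0.3503
Sum ≈ 2.1480 → 2.148 bits.

2.148 bits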